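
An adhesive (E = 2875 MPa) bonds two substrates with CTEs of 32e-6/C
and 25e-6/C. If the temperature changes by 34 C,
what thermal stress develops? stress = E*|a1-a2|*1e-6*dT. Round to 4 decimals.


Stress = 2875 * |32 - 25| * 1e-6 * 34
= 0.6843 MPa

0.6843


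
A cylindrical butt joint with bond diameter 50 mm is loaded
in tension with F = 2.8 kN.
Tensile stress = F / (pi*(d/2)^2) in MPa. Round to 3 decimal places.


Area = pi * (50/2)^2 = 1963.4954 mm^2
Stress = 2.8*1000 / 1963.4954
= 1.426 MPa

1.426


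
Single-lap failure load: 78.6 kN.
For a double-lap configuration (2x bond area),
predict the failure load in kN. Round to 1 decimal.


Failure load = 78.6 * 2 = 157.2 kN

157.2


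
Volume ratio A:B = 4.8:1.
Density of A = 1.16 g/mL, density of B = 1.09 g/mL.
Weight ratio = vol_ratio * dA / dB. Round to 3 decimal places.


Wt ratio = 4.8 * 1.16 / 1.09
= 5.108

5.108


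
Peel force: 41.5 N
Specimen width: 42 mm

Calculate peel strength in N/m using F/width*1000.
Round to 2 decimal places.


Peel strength = 41.5 / 42 * 1000 = 988.10 N/m

988.10


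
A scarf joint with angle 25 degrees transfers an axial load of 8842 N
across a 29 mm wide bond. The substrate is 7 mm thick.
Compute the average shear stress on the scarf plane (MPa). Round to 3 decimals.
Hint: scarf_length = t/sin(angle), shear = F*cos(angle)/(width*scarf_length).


scarf_length = 7 / sin(25 deg) = 16.5634 mm
cos(25 deg) = 0.906308
shear stress = 8842 * 0.906308 / (29 * 16.5634)
= 16.683 MPa

16.683


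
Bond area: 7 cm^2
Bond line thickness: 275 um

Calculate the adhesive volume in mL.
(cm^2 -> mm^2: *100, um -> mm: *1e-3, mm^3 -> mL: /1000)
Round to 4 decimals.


V = 7*100 * 275*1e-3 / 1000
= 0.1925 mL

0.1925


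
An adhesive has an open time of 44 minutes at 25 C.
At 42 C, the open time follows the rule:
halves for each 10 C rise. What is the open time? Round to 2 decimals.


Factor = 2^((42-25)/10) = 3.2490
Open time = 44 / 3.2490 = 13.54 min

13.54


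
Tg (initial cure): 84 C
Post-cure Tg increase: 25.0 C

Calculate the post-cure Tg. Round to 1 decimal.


Post-cure Tg = 84 + 25.0 = 109.0 C

109.0


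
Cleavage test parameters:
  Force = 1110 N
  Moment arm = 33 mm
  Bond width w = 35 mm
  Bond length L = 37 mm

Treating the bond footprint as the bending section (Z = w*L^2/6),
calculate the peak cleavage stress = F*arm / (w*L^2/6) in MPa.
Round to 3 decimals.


M = 1110 * 33 = 36630 N*mm
Z = 35 * 37^2 / 6 = 47915 / 6 mm^3
sigma = M / Z = 6 * 36630 / 47915 = 219780 / 47915
= 4.587 MPa

4.587


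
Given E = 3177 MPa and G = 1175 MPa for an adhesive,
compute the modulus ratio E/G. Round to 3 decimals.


E/G ratio = 3177 / 1175 = 2.704

2.704


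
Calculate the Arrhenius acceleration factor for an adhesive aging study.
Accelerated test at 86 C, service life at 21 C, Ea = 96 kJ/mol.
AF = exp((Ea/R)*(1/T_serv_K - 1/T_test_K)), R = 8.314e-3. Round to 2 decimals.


T_test = 359.15 K, T_serv = 294.15 K
Ea/R = 96 / 0.008314 = 11546.79
AF = exp(11546.79 * (1/294.15 - 1/359.15))
= 1217.36

1217.36


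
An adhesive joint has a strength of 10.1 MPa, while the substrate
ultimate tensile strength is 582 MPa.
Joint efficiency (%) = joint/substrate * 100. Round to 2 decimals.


Efficiency = 10.1 / 582 * 100
= 1.74%

1.74


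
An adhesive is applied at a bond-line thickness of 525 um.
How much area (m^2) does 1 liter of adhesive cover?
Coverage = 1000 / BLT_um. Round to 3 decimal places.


Coverage = 1000 / 525 = 1.905 m^2

1.905


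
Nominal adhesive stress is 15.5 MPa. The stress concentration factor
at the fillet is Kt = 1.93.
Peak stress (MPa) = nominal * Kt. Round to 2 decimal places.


Peak = 15.5 * 1.93 = 29.92 MPa

29.92


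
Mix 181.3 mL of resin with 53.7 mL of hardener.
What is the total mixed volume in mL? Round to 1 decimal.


Total = 181.3 + 53.7 = 235.0 mL

235.0


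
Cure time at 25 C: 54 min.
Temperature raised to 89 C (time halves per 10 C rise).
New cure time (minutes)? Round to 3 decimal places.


Acceleration factor = 2^(64/10) = 84.4485
New time = 54 / 84.4485 = 0.639 min

0.639


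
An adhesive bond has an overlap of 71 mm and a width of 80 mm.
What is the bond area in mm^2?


Bond area = overlap * width
= 71 * 80
= 5680 mm^2

5680


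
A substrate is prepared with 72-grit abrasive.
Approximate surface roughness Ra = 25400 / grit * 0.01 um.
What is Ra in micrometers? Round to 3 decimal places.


Ra = 25400 / 72 * 0.01 = 3.528 um

3.528


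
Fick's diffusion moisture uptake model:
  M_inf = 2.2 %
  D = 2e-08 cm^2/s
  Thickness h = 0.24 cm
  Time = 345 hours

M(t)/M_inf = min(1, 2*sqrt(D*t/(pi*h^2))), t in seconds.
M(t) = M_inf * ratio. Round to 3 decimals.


t_sec = 345 * 3600 = 1242000
ratio = 2*sqrt(2e-08*1242000/(pi*0.24^2))
= min(1, 0.741002)
= 0.741002
M(t) = 2.2 * 0.741002 = 1.630 %

1.630


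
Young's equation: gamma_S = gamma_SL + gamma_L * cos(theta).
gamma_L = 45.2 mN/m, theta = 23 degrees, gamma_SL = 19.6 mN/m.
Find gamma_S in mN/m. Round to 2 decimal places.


cos(23 deg) = 0.920505
gamma_S = 19.6 + 45.2 * 0.920505
= 61.21 mN/m

61.21


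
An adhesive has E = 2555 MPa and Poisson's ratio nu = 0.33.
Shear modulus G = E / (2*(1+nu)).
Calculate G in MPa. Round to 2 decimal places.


G = 2555 / (2*(1+0.33))
= 2555 / 2.66
= 960.53 MPa

960.53


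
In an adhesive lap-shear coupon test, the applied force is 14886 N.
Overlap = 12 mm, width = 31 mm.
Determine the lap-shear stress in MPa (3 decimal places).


stress = F / (overlap * width)
= 14886 / (12 * 31)
= 40.016 MPa

40.016


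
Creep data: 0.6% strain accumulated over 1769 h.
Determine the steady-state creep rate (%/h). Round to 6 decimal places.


Rate = 0.6 / 1769 = 0.000339 %/h

0.000339


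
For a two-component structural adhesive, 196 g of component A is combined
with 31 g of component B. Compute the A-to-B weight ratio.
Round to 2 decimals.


Weight ratio A:B = 196 / 31
= 6.32

6.32


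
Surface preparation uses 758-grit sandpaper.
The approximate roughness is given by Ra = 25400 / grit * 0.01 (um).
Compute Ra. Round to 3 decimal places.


Ra = 25400 / 758 * 0.01
= 254 / 758
= 0.335 um

0.335


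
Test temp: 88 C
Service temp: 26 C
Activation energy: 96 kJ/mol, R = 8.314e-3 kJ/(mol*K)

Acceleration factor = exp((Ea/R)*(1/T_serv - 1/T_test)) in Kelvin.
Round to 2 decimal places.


AF = exp((96/0.008314)*(1/299.15 - 1/361.15))
= 754.74

754.74


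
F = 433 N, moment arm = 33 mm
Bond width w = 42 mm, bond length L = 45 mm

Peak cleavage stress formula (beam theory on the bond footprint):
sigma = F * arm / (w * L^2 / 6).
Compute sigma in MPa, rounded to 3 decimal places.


sigma = (433 * 33) / (42 * 2025 / 6)
= 14289 * 6 / 85050
= 85734 / 85050
= 1.008 MPa

1.008


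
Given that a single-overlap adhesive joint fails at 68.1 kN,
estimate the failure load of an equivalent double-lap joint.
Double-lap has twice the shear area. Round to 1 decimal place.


Double-lap factor = 2
Expected load = 68.1 * 2 = 136.2 kN

136.2


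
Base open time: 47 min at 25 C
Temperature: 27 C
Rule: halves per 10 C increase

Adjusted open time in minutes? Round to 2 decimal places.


Acceleration = 2^((27-25)/10) = 1.1487
Open time = 47 / 1.1487 = 40.92 min

40.92


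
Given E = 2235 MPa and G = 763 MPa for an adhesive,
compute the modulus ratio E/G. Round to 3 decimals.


E/G ratio = 2235 / 763 = 2.929

2.929


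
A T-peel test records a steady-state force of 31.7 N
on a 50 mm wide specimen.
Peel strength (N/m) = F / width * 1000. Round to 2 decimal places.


Peel strength = 31.7 / 50 * 1000
= 634.00 N/m

634.00


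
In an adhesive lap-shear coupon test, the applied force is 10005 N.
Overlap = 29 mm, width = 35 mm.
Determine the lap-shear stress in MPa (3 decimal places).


stress = F / (overlap * width)
= 10005 / (29 * 35)
= 9.857 MPa

9.857


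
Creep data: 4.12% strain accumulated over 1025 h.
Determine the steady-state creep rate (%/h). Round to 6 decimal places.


Rate = 4.12 / 1025 = 0.004020 %/h

0.004020


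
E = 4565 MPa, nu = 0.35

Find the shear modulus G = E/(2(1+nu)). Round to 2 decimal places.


G = 4565 / (2 * 1.35)
= 1690.74 MPa

1690.74


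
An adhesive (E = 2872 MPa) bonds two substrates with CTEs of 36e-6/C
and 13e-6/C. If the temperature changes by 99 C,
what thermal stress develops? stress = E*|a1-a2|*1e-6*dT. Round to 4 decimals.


Stress = 2872 * |36 - 13| * 1e-6 * 99
= 6.5395 MPa

6.5395


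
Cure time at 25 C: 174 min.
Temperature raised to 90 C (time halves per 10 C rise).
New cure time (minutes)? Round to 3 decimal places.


Acceleration factor = 2^(65/10) = 90.5097
New time = 174 / 90.5097 = 1.922 min

1.922


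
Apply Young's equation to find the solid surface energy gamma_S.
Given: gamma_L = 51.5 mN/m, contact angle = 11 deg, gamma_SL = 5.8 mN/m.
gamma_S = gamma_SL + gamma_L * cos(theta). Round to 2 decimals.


theta_rad = 11 * pi/180 = 0.191986
gamma_S = 5.8 + 51.5 * cos(0.191986)
= 56.35 mN/m

56.35


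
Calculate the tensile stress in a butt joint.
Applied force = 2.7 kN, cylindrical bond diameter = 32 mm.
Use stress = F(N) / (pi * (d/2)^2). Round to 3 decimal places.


A = pi * 16.0^2 = 804.2477 mm^2
sigma = 2700.0 / 804.2477 = 3.357 MPa

3.357


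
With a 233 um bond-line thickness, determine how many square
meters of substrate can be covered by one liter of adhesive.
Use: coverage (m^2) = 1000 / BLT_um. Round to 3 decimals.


Coverage = 1000 / 233 = 4.292 m^2

4.292


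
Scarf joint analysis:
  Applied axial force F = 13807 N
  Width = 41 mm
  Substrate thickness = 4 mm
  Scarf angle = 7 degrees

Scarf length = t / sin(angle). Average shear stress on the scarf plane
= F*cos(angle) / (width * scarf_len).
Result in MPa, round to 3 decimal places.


Scarf length = 4 / sin(7 deg) = 32.8220 mm
cos(7 deg) = 0.992546
Shear = 13807 * 0.992546 / (41 * 32.8220)
= 10.184 MPa

10.184


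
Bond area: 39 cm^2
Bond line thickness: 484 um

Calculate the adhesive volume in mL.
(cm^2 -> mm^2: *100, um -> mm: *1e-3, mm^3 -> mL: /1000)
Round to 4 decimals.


V = 39*100 * 484*1e-3 / 1000
= 1.8876 mL

1.8876


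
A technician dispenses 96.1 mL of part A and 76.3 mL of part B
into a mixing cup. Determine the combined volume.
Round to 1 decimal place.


Combined volume = 96.1 + 76.3
= 172.4 mL

172.4


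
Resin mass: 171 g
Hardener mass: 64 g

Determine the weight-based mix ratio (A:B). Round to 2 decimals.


Ratio = 171 / 64 = 2.67

2.67


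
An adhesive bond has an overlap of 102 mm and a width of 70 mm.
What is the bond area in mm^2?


Bond area = overlap * width
= 102 * 70
= 7140 mm^2

7140


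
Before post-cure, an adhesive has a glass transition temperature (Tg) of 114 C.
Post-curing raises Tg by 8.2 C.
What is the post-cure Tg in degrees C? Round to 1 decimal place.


Tg_post = Tg_base + delta_Tg
= 114 + 8.2
= 122.2 C

122.2


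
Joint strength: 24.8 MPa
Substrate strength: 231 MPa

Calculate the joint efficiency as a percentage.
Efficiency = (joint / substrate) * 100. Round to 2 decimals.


Efficiency = (24.8 / 231) * 100 = 10.74%

10.74


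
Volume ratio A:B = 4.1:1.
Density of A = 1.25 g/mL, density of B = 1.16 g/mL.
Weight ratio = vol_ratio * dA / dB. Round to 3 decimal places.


Wt ratio = 4.1 * 1.25 / 1.16
= 4.418

4.418


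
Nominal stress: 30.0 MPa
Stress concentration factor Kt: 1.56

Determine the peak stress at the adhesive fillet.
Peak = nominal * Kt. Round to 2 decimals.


Peak stress = 30.0 * 1.56
= 46.80 MPa

46.80


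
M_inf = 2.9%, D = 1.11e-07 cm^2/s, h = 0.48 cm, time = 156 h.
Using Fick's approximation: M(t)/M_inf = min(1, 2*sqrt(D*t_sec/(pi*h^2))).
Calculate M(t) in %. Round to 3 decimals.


t = 561600 s
ratio = min(1, 2*sqrt(1.11e-07*561600/(pi*0.2304)))
= 0.586933
M(t) = 2.9 * 0.586933 = 1.702%

1.702


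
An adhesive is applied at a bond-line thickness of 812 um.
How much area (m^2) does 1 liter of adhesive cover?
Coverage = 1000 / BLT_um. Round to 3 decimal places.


Coverage = 1000 / 812 = 1.232 m^2

1.232


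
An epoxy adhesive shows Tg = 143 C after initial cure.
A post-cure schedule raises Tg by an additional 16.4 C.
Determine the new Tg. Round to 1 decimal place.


New Tg = 143 + 16.4
= 159.4 C

159.4


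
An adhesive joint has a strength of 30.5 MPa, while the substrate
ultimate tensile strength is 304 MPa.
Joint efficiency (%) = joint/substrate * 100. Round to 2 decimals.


Efficiency = 30.5 / 304 * 100
= 10.03%

10.03


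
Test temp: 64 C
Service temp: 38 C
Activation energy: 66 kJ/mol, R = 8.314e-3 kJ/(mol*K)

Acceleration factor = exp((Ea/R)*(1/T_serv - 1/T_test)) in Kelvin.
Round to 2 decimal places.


AF = exp((66/0.008314)*(1/311.15 - 1/337.15))
= 7.15

7.15


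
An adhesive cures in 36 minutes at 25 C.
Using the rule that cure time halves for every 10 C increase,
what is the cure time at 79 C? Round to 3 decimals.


Factor = 2^((79 - 25) / 10) = 42.2243
Cure time = 36 / 42.2243
= 0.853 minutes

0.853


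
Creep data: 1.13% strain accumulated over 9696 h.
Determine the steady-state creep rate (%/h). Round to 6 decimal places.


Rate = 1.13 / 9696 = 0.000117 %/h

0.000117


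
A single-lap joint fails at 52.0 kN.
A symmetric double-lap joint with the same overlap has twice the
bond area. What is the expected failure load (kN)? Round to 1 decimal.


Double-lap load = 2 * 52.0 = 104.0 kN

104.0


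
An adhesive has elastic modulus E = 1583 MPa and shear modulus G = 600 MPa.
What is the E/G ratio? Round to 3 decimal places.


E/G = 1583 / 600 = 2.638

2.638


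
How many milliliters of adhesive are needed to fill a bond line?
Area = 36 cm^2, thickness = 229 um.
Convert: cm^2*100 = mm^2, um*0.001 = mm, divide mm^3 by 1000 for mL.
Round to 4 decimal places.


= (36 * 100) * (229 * 0.001) / 1000
= 0.8244 mL

0.8244


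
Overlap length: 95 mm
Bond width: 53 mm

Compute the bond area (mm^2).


Bond area = 95 * 53 = 5035 mm^2

5035


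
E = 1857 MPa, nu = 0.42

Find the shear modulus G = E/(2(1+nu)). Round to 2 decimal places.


G = 1857 / (2 * 1.42)
= 653.87 MPa

653.87


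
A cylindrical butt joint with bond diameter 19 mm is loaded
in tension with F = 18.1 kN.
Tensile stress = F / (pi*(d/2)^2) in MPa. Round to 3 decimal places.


Area = pi * (19/2)^2 = 283.5287 mm^2
Stress = 18.1*1000 / 283.5287
= 63.838 MPa

63.838


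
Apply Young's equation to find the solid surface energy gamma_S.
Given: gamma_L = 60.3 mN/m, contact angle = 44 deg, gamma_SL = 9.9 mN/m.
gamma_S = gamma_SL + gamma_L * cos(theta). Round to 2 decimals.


theta_rad = 44 * pi/180 = 0.767945
gamma_S = 9.9 + 60.3 * cos(0.767945)
= 53.28 mN/m

53.28


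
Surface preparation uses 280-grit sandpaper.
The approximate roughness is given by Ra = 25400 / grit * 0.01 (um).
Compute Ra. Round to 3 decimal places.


Ra = 25400 / 280 * 0.01
= 254 / 280
= 0.907 um

0.907


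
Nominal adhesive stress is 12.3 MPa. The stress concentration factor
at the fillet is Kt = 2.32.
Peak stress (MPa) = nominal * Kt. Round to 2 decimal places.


Peak = 12.3 * 2.32 = 28.54 MPa

28.54


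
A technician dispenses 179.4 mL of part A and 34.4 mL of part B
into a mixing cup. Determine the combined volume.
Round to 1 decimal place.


Combined volume = 179.4 + 34.4
= 213.8 mL

213.8


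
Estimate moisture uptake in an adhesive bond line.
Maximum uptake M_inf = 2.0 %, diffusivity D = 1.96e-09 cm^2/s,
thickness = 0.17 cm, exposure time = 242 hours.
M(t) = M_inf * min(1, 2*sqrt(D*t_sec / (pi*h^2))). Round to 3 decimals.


Convert time: 242 h = 871200 s
ratio = min(1, 2*sqrt(1.96e-09*871200/(pi*0.17^2)))
= 0.274279
M(t) = 2.0 * 0.274279 = 0.549%

0.549


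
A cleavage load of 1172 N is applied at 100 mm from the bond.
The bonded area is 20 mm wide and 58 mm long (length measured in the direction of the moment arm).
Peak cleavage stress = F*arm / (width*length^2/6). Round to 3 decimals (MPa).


Moment = 1172 * 100 = 117200 N*mm
Section modulus = 20 * 3364 / 6 = 67280 / 6 mm^3
Stress = 117200 / (67280 / 6) = 703200 / 67280
= 10.452 MPa

10.452


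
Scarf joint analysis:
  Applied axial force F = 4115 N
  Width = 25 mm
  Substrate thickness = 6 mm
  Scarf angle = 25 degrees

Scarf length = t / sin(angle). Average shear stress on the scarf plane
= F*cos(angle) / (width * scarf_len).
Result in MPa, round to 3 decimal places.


Scarf length = 6 / sin(25 deg) = 14.1972 mm
cos(25 deg) = 0.906308
Shear = 4115 * 0.906308 / (25 * 14.1972)
= 10.508 MPa

10.508


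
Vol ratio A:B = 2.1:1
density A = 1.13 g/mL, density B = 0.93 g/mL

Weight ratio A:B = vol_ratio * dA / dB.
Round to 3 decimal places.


Weight ratio = 2.1 * 1.13 / 0.93
= 2.552

2.552


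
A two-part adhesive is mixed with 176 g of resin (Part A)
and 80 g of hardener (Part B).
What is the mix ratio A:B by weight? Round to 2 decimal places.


Mix ratio = mass_A / mass_B
= 176 / 80
= 2.20

2.20


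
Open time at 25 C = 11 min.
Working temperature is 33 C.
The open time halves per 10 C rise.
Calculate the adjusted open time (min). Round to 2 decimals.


factor = 2^((33 - 25) / 10) = 1.7411
ot = 11 / 1.7411 = 6.32 min

6.32


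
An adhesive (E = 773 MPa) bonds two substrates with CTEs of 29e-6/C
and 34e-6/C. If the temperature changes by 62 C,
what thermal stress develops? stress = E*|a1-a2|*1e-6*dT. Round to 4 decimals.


Stress = 773 * |29 - 34| * 1e-6 * 62
= 0.2396 MPa

0.2396


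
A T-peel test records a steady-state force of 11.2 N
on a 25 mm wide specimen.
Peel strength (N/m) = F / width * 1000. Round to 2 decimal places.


Peel strength = 11.2 / 25 * 1000
= 448.00 N/m

448.00


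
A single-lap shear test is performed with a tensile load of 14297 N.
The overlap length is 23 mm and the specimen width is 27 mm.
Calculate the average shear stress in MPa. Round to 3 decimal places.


Shear stress = F / (overlap * width)
= 14297 / (23 * 27)
= 14297 / 621
= 23.023 MPa

23.023


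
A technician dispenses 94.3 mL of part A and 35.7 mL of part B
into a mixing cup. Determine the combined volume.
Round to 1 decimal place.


Combined volume = 94.3 + 35.7
= 130.0 mL

130.0


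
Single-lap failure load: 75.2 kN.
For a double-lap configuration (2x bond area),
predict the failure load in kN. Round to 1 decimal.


Failure load = 75.2 * 2 = 150.4 kN

150.4


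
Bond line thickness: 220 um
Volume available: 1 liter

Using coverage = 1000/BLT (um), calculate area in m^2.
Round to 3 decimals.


1 L = 1e6 mm^3, thickness = 220 um = 0.22 mm
Area = 1e6 / 0.22 mm^2 = (1e6 / 0.22) / 1e6 m^2 = 1000 / 220 m^2
= 4.545 m^2

4.545


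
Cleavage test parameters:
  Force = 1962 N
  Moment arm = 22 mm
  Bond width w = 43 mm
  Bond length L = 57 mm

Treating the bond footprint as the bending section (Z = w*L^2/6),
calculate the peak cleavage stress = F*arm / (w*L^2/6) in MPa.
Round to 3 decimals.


M = 1962 * 22 = 43164 N*mm
Z = 43 * 57^2 / 6 = 139707 / 6 mm^3
sigma = M / Z = 6 * 43164 / 139707 = 258984 / 139707
= 1.854 MPa

1.854


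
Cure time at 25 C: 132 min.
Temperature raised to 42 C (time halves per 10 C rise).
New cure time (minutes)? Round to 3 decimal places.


Acceleration factor = 2^(17/10) = 3.2490
New time = 132 / 3.2490 = 40.628 min

40.628


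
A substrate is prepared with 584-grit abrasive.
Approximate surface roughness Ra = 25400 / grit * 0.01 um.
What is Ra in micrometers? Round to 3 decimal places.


Ra = 25400 / 584 * 0.01 = 0.435 um

0.435


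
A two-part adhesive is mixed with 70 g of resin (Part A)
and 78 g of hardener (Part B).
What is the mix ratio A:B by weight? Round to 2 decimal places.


Mix ratio = mass_A / mass_B
= 70 / 78
= 0.90

0.90


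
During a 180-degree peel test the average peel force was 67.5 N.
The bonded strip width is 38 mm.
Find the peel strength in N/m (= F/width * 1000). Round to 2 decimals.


Peel strength = F/width * 1000
= 67.5 / 38 * 1000
= 1776.32 N/m

1776.32


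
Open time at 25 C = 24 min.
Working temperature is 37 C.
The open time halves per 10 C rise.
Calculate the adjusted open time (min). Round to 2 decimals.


factor = 2^((37 - 25) / 10) = 2.2974
ot = 24 / 2.2974 = 10.45 min

10.45


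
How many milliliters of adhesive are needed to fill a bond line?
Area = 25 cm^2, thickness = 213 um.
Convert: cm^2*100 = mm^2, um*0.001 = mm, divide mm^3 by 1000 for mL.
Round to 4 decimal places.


= (25 * 100) * (213 * 0.001) / 1000
= 0.5325 mL

0.5325


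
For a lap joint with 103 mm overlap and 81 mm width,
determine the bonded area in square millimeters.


Area = 103 * 81 = 8343 mm^2

8343


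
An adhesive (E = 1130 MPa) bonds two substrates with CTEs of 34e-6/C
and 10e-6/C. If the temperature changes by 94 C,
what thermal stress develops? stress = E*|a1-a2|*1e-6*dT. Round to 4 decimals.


Stress = 1130 * |34 - 10| * 1e-6 * 94
= 2.5493 MPa

2.5493


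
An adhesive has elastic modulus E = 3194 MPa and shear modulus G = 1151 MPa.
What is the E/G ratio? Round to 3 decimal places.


E/G = 3194 / 1151 = 2.775

2.775


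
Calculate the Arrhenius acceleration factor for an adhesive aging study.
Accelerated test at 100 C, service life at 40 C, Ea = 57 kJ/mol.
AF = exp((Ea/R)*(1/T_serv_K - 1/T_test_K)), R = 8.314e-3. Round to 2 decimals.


T_test = 373.15 K, T_serv = 313.15 K
Ea/R = 57 / 0.008314 = 6855.91
AF = exp(6855.91 * (1/313.15 - 1/373.15))
= 33.79

33.79


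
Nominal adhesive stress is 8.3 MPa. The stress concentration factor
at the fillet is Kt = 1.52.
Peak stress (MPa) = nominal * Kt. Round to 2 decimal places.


Peak = 8.3 * 1.52 = 12.62 MPa

12.62


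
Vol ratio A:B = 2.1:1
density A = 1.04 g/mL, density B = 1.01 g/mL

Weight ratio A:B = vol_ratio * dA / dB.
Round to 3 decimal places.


Weight ratio = 2.1 * 1.04 / 1.01
= 2.162

2.162


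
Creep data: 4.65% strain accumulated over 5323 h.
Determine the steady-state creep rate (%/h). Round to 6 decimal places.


Rate = 4.65 / 5323 = 0.000874 %/h

0.000874


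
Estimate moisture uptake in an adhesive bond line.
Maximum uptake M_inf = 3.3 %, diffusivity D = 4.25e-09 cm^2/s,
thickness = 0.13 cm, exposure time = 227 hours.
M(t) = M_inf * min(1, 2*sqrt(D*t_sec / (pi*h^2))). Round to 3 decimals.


Convert time: 227 h = 817200 s
ratio = min(1, 2*sqrt(4.25e-09*817200/(pi*0.13^2)))
= 0.511529
M(t) = 3.3 * 0.511529 = 1.688%

1.688


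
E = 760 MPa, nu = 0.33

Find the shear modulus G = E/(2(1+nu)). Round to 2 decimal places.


G = 760 / (2 * 1.33)
= 285.71 MPa

285.71


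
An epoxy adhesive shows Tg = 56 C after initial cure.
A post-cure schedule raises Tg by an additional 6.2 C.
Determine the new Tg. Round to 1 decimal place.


New Tg = 56 + 6.2
= 62.2 C

62.2


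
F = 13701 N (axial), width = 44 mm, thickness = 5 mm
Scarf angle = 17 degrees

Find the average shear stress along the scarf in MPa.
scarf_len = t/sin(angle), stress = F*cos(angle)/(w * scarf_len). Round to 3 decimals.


scarf_len = 5/sin(17 deg) = 17.1015
cos(17 deg) = 0.956305
stress = 13701*0.956305/(44*17.1015) = 17.413 MPa

17.413


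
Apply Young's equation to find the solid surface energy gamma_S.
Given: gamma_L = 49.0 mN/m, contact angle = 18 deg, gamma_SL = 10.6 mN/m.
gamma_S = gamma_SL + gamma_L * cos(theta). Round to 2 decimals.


theta_rad = 18 * pi/180 = 0.314159
gamma_S = 10.6 + 49.0 * cos(0.314159)
= 57.20 mN/m

57.20


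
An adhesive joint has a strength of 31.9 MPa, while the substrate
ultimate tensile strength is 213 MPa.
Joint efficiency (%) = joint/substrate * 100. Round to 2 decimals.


Efficiency = 31.9 / 213 * 100
= 14.98%

14.98


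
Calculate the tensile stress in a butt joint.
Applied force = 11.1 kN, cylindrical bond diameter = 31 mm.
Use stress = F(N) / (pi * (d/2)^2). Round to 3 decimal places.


A = pi * 15.5^2 = 754.7676 mm^2
sigma = 11100.0 / 754.7676 = 14.707 MPa

14.707


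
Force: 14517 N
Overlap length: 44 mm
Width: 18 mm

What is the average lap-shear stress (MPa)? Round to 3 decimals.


Average shear stress = F / (overlap * width)
= 14517 / (44 * 18)
= 18.330 MPa

18.330


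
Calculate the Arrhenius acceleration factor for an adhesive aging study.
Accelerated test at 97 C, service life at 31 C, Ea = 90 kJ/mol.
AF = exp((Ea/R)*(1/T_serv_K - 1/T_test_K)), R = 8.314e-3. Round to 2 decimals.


T_test = 370.15 K, T_serv = 304.15 K
Ea/R = 90 / 0.008314 = 10825.11
AF = exp(10825.11 * (1/304.15 - 1/370.15))
= 570.30

570.30


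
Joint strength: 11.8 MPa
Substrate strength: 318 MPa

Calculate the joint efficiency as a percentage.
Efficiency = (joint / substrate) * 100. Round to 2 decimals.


Efficiency = (11.8 / 318) * 100 = 3.71%

3.71


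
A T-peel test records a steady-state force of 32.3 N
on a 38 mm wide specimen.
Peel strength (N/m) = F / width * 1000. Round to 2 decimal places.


Peel strength = 32.3 / 38 * 1000
= 850.00 N/m

850.00


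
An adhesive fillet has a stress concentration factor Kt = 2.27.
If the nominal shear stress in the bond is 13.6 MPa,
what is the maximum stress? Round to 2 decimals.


Max stress = 13.6 * 2.27 = 30.87 MPa

30.87


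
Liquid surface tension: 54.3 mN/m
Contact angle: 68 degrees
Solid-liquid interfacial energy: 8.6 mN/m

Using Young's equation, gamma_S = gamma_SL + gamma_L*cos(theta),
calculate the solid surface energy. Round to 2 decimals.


gamma_S = 8.6 + 54.3 * cos(68)
= 28.94 mN/m

28.94


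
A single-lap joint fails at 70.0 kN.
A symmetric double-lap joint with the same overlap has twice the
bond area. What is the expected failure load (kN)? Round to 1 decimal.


Double-lap load = 2 * 70.0 = 140.0 kN

140.0


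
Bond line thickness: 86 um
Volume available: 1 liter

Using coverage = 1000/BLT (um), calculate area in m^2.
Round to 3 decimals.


1 L = 1e6 mm^3, thickness = 86 um = 0.086 mm
Area = 1e6 / 0.086 mm^2 = (1e6 / 0.086) / 1e6 m^2 = 1000 / 86 m^2
= 11.628 m^2

11.628


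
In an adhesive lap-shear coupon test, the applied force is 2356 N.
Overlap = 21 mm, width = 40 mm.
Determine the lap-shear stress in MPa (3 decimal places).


stress = F / (overlap * width)
= 2356 / (21 * 40)
= 2.805 MPa

2.805


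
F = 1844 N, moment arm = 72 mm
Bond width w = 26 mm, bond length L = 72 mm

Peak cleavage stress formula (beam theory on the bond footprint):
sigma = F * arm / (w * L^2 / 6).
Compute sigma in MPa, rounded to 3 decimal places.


sigma = (1844 * 72) / (26 * 5184 / 6)
= 132768 * 6 / 134784
= 796608 / 134784
= 5.910 MPa

5.910


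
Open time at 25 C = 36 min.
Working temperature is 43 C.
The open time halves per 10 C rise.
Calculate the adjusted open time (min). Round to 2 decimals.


factor = 2^((43 - 25) / 10) = 3.4822
ot = 36 / 3.4822 = 10.34 min

10.34


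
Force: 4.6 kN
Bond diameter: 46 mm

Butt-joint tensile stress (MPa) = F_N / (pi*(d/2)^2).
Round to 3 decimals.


F_N = 4.6 * 1000 = 4600.0 N
A = pi*(23.0)^2 = 1661.9025 mm^2
stress = 4600.0 / 1661.9025 = 2.768 MPa

2.768


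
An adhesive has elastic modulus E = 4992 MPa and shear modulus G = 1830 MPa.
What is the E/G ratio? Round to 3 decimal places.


E/G = 4992 / 1830 = 2.728

2.728


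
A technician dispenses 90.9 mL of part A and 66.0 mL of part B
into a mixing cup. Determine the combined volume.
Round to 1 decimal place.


Combined volume = 90.9 + 66.0
= 156.9 mL

156.9


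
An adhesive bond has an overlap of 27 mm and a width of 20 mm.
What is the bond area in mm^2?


Bond area = overlap * width
= 27 * 20
= 540 mm^2

540


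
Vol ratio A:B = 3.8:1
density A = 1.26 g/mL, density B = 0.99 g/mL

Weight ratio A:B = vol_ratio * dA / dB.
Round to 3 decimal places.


Weight ratio = 3.8 * 1.26 / 0.99
= 4.836

4.836


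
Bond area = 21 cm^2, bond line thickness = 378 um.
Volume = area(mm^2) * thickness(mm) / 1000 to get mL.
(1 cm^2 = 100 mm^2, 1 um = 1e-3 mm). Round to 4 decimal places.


area_mm2 = 21 * 100 = 2100
blt_mm = 378 * 1e-3 = 0.378
vol_mm3 = 2100 * 0.378 = 793.8
vol_mL = 793.8 / 1000 = 0.7938 mL

0.7938


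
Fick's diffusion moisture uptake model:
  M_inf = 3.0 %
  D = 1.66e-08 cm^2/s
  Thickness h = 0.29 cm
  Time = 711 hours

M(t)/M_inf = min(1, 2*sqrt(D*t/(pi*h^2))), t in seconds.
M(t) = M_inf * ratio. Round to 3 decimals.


t_sec = 711 * 3600 = 2559600
ratio = 2*sqrt(1.66e-08*2559600/(pi*0.29^2))
= min(1, 0.802042)
= 0.802042
M(t) = 3.0 * 0.802042 = 2.406 %

2.406


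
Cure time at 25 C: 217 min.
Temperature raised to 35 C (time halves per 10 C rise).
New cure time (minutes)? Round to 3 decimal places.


Acceleration factor = 2^(10/10) = 2.0000
New time = 217 / 2.0000 = 108.500 min

108.500


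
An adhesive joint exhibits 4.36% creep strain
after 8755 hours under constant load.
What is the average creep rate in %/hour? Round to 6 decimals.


Creep rate = strain / time
= 4.36 / 8755
= 0.000498 %/h

0.000498


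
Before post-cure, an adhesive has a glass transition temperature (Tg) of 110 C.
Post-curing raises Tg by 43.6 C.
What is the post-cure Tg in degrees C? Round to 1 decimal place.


Tg_post = Tg_base + delta_Tg
= 110 + 43.6
= 153.6 C

153.6


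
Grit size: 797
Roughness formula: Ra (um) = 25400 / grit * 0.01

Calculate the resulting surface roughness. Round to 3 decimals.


Ra = 25400 / 797 * 0.01
= 0.319 um

0.319


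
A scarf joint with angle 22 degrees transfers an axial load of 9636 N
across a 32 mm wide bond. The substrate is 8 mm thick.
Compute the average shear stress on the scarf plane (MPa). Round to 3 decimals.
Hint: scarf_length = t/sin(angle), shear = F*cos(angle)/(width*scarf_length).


scarf_length = 8 / sin(22 deg) = 21.3557 mm
cos(22 deg) = 0.927184
shear stress = 9636 * 0.927184 / (32 * 21.3557)
= 13.074 MPa

13.074


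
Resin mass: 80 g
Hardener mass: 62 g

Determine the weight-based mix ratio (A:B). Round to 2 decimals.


Ratio = 80 / 62 = 1.29

1.29


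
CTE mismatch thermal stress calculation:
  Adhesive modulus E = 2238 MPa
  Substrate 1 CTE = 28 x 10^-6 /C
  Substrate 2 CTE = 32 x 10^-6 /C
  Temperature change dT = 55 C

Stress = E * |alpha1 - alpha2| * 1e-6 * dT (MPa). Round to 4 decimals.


delta_alpha = |28 - 32| = 4 x 10^-6/C
Stress = 2238 * 4e-6 * 55
= 0.4924 MPa

0.4924


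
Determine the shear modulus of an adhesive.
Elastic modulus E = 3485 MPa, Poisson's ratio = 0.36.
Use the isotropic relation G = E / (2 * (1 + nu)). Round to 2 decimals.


G = 3485 / (2*(1+0.36)) = 3485 / 2.72
= 1281.25 MPa

1281.25


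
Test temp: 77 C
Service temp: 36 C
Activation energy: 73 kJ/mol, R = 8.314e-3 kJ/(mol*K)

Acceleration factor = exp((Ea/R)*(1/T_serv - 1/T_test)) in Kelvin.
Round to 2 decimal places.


AF = exp((73/0.008314)*(1/309.15 - 1/350.15))
= 27.82

27.82


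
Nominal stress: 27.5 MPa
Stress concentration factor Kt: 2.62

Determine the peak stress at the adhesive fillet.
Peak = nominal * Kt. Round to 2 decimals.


Peak stress = 27.5 * 2.62
= 72.05 MPa

72.05


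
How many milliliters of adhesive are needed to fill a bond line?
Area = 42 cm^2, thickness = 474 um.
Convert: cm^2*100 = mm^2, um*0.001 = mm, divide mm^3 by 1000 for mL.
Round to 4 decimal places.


= (42 * 100) * (474 * 0.001) / 1000
= 1.9908 mL

1.9908


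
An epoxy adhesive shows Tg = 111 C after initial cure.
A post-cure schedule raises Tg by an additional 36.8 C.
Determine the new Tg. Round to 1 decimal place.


New Tg = 111 + 36.8
= 147.8 C

147.8


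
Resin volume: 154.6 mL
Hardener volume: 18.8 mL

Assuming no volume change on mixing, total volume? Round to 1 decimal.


V_total = 154.6 + 18.8 = 173.4 mL

173.4


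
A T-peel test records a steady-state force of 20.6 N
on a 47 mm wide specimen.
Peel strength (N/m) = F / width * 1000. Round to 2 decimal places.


Peel strength = 20.6 / 47 * 1000
= 438.30 N/m

438.30


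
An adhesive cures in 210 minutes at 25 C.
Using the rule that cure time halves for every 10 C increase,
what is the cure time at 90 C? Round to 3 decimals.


Factor = 2^((90 - 25) / 10) = 90.5097
Cure time = 210 / 90.5097
= 2.320 minutes

2.320


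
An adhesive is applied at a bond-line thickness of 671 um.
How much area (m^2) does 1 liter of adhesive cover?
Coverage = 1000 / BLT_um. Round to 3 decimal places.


Coverage = 1000 / 671 = 1.490 m^2

1.490


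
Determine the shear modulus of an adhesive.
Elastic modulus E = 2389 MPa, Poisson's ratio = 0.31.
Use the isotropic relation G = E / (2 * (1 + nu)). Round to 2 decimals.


G = 2389 / (2*(1+0.31)) = 2389 / 2.62
= 911.83 MPa

911.83


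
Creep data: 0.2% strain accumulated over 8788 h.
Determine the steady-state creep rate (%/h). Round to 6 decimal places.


Rate = 0.2 / 8788 = 0.000023 %/h

0.000023


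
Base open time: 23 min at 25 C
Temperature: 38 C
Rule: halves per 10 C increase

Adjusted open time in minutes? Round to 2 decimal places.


Acceleration = 2^((38-25)/10) = 2.4623
Open time = 23 / 2.4623 = 9.34 min

9.34


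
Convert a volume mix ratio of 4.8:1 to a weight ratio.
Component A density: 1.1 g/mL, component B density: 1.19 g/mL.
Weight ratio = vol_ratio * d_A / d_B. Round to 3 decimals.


= 4.8 * 1.1 / 1.19 = 4.437

4.437


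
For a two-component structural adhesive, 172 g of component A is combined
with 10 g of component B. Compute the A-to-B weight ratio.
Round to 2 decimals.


Weight ratio A:B = 172 / 10
= 17.20

17.20


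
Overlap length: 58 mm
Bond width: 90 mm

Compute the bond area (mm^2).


Bond area = 58 * 90 = 5220 mm^2

5220


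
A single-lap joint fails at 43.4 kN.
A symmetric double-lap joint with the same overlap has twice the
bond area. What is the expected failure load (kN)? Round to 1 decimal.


Double-lap load = 2 * 43.4 = 86.8 kN

86.8


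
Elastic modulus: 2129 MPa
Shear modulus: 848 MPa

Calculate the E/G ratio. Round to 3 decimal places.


E / G = 2129 / 848 = 2.511

2.511


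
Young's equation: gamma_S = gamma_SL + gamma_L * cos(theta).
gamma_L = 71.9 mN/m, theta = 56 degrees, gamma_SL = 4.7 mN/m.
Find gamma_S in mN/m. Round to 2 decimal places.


cos(56 deg) = 0.559193
gamma_S = 4.7 + 71.9 * 0.559193
= 44.91 mN/m

44.91


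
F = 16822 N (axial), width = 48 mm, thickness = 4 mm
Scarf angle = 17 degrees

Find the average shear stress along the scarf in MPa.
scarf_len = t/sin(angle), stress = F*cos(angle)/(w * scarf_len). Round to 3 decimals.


scarf_len = 4/sin(17 deg) = 13.6812
cos(17 deg) = 0.956305
stress = 16822*0.956305/(48*13.6812) = 24.497 MPa

24.497


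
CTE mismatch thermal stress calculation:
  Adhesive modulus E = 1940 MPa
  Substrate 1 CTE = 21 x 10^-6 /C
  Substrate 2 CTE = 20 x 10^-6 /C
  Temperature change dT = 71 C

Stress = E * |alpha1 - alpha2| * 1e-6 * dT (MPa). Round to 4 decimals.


delta_alpha = |21 - 20| = 1 x 10^-6/C
Stress = 1940 * 1e-6 * 71
= 0.1377 MPa

0.1377


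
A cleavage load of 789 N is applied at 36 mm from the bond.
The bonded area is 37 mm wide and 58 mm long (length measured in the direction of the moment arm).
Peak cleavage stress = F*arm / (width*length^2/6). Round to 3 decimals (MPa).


Moment = 789 * 36 = 28404 N*mm
Section modulus = 37 * 3364 / 6 = 124468 / 6 mm^3
Stress = 28404 / (124468 / 6) = 170424 / 124468
= 1.369 MPa

1.369


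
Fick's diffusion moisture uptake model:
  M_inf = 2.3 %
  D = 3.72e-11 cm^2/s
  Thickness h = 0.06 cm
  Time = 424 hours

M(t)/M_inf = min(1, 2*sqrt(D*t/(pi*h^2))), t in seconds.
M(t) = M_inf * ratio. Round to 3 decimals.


t_sec = 424 * 3600 = 1526400
ratio = 2*sqrt(3.72e-11*1526400/(pi*0.06^2))
= min(1, 0.141713)
= 0.141713
M(t) = 2.3 * 0.141713 = 0.326 %

0.326


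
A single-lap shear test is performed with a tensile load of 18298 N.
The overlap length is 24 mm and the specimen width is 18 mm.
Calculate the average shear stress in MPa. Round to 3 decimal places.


Shear stress = F / (overlap * width)
= 18298 / (24 * 18)
= 18298 / 432
= 42.356 MPa

42.356


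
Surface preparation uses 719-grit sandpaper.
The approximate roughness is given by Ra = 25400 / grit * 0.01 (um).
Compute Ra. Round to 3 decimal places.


Ra = 25400 / 719 * 0.01
= 254 / 719
= 0.353 um

0.353


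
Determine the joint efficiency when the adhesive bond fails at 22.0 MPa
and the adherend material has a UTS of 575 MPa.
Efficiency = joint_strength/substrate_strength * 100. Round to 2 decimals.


Joint efficiency = 22.0 / 575 * 100
= 3.83%

3.83


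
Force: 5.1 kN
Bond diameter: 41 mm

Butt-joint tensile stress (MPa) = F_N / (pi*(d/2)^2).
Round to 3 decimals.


F_N = 5.1 * 1000 = 5100.0 N
A = pi*(20.5)^2 = 1320.2543 mm^2
stress = 5100.0 / 1320.2543 = 3.863 MPa

3.863


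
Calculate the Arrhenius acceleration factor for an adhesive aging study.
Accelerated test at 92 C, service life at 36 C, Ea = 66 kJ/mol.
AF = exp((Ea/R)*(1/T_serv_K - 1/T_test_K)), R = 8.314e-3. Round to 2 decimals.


T_test = 365.15 K, T_serv = 309.15 K
Ea/R = 66 / 0.008314 = 7938.42
AF = exp(7938.42 * (1/309.15 - 1/365.15))
= 51.32

51.32


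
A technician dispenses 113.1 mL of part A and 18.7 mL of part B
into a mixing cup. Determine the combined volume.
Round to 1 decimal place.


Combined volume = 113.1 + 18.7
= 131.8 mL

131.8


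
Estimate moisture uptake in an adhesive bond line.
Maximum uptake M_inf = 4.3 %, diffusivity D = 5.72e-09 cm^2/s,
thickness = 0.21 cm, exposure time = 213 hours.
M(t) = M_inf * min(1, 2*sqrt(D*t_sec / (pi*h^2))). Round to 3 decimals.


Convert time: 213 h = 766800 s
ratio = min(1, 2*sqrt(5.72e-09*766800/(pi*0.21^2)))
= 0.355856
M(t) = 4.3 * 0.355856 = 1.530%

1.530


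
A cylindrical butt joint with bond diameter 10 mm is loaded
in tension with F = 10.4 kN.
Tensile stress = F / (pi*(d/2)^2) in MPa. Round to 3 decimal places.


Area = pi * (10/2)^2 = 78.5398 mm^2
Stress = 10.4*1000 / 78.5398
= 132.417 MPa

132.417


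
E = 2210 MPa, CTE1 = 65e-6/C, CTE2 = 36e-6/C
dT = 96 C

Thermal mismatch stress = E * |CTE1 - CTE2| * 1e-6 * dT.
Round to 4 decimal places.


= 2210 * 29e-6 * 96
= 6.1526 MPa

6.1526


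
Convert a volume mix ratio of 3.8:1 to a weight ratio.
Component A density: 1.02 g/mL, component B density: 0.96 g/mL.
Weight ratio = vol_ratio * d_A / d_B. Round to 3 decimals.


= 3.8 * 1.02 / 0.96 = 4.038

4.038


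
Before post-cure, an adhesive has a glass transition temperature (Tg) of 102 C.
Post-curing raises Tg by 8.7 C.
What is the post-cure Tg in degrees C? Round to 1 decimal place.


Tg_post = Tg_base + delta_Tg
= 102 + 8.7
= 110.7 C

110.7


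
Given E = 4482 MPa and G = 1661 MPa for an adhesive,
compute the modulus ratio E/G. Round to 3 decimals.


E/G ratio = 4482 / 1661 = 2.698

2.698


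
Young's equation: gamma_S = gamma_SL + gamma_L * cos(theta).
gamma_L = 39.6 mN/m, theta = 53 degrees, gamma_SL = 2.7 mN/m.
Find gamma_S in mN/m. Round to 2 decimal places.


cos(53 deg) = 0.601815
gamma_S = 2.7 + 39.6 * 0.601815
= 26.53 mN/m

26.53


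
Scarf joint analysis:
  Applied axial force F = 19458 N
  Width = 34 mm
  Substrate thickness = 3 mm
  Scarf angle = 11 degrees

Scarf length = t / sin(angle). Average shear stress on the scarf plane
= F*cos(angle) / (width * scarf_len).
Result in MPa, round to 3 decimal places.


Scarf length = 3 / sin(11 deg) = 15.7225 mm
cos(11 deg) = 0.981627
Shear = 19458 * 0.981627 / (34 * 15.7225)
= 35.731 MPa

35.731


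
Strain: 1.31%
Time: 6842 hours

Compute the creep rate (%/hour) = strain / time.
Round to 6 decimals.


Creep rate = 1.31 / 6842
= 0.000191 %/h

0.000191


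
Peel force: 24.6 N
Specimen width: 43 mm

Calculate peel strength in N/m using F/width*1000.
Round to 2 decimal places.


Peel strength = 24.6 / 43 * 1000 = 572.09 N/m

572.09


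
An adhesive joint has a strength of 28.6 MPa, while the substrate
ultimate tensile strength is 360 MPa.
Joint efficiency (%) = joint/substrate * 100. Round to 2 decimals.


Efficiency = 28.6 / 360 * 100
= 7.94%

7.94
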